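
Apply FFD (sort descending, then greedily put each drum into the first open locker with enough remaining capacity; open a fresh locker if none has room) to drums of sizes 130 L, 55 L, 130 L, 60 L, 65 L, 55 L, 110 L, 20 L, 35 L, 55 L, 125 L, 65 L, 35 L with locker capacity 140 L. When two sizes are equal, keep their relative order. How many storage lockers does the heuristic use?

Sorted descending: 130, 130, 125, 110, 65, 65, 60, 55, 55, 55, 35, 35, 20.
  130 → locker 1 (new)  [load 130/140]
  130 → locker 2 (new)  [load 130/140]
  125 → locker 3 (new)  [load 125/140]
  110 → locker 4 (new)  [load 110/140]
  65 → locker 5 (new)  [load 65/140]
  65 → locker 5  [load 130/140]
  60 → locker 6 (new)  [load 60/140]
  55 → locker 6  [load 115/140]
  55 → locker 7 (new)  [load 55/140]
  55 → locker 7  [load 110/140]
  35 → locker 8 (new)  [load 35/140]
  35 → locker 8  [load 70/140]
  20 → locker 4  [load 130/140]
8 storage lockers opened.

8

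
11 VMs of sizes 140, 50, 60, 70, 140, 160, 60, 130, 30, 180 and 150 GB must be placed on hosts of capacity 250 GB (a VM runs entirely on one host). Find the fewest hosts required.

6

Total = 180 + 160 + 150 + 140 + 140 + 130 + 70 + 60 + 60 + 50 + 30 = 1170 GB.
Lower bound: ⌈1170/250⌉ = 5 hosts.
Also, 6 VMs each exceed 125 GB, and no two of those can share a host, so at least 6 hosts are needed.
A packing using 6 hosts:
  host 1: 180 + 70 = 250
  host 2: 160 + 60 + 30 = 250
  host 3: 150 + 60 = 210
  host 4: 140 + 50 = 190
  host 5: 140 = 140
  host 6: 130 = 130
This matches the lower bound, so 6 is optimal.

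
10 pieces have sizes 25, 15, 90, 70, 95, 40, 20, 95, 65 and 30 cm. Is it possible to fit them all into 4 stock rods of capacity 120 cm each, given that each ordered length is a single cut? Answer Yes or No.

No

Total = 545 cm; ⌈545/120⌉ = 5.
At least 5 stock rods are required, but only 4 are allowed.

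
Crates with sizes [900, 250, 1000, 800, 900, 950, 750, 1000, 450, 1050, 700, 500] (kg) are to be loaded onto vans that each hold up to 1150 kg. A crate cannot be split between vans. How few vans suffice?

Total = 1050 + 1000 + 1000 + 950 + 900 + 900 + 800 + 750 + 700 + 500 + 450 + 250 = 9250 kg.
Lower bound: ⌈9250/1150⌉ = 9 vans.
A packing using 10 vans:
  van 1: 1050 = 1050
  van 2: 1000 = 1000
  van 3: 1000 = 1000
  van 4: 950 = 950
  van 5: 900 + 250 = 1150
  van 6: 900 = 900
  van 7: 800 = 800
  van 8: 750 = 750
  van 9: 700 + 450 = 1150
  van 10: 500 = 500
No arrangement into 9 vans stays within capacity, so 10 is optimal.

10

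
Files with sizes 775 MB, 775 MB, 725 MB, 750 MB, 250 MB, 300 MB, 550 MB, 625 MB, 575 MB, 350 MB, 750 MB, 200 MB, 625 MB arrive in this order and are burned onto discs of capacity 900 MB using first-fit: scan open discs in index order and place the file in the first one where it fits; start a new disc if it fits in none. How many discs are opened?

10

  775 → disc 1 (new)  [load 775/900]
  775 → disc 2 (new)  [load 775/900]
  725 → disc 3 (new)  [load 725/900]
  750 → disc 4 (new)  [load 750/900]
  250 → disc 5 (new)  [load 250/900]
  300 → disc 5  [load 550/900]
  550 → disc 6 (new)  [load 550/900]
  625 → disc 7 (new)  [load 625/900]
  575 → disc 8 (new)  [load 575/900]
  350 → disc 5  [load 900/900]
  750 → disc 9 (new)  [load 750/900]
  200 → disc 6  [load 750/900]
  625 → disc 10 (new)  [load 625/900]
10 discs opened.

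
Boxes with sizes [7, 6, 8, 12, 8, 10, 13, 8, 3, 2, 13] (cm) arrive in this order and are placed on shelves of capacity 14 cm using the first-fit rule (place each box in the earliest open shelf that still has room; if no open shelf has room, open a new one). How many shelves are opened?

  7 → shelf 1 (new)  [load 7/14]
  6 → shelf 1  [load 13/14]
  8 → shelf 2 (new)  [load 8/14]
  12 → shelf 3 (new)  [load 12/14]
  8 → shelf 4 (new)  [load 8/14]
  10 → shelf 5 (new)  [load 10/14]
  13 → shelf 6 (new)  [load 13/14]
  8 → shelf 7 (new)  [load 8/14]
  3 → shelf 2  [load 11/14]
  2 → shelf 2  [load 13/14]
  13 → shelf 8 (new)  [load 13/14]
8 shelves opened.

8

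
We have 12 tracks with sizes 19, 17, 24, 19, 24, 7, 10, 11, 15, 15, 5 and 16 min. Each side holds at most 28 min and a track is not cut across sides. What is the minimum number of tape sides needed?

Total = 24 + 24 + 19 + 19 + 17 + 16 + 15 + 15 + 11 + 10 + 7 + 5 = 182 min.
Lower bound: ⌈182/28⌉ = 7 tape sides.
Also, 8 tracks each exceed 14 min, and no two of those can share a side, so at least 8 tape sides are needed.
A packing using 8 tape sides:
  side 1: 24 = 24
  side 2: 24 = 24
  side 3: 19 + 7 = 26
  side 4: 19 + 5 = 24
  side 5: 17 + 11 = 28
  side 6: 16 + 10 = 26
  side 7: 15 = 15
  side 8: 15 = 15
This matches the lower bound, so 8 is optimal.

8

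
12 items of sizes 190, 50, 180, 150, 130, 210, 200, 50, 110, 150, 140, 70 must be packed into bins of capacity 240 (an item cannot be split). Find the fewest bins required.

8

Total = 210 + 200 + 190 + 180 + 150 + 150 + 140 + 130 + 110 + 70 + 50 + 50 = 1630.
Lower bound: ⌈1630/240⌉ = 7 bins.
Also, 8 items each exceed 120, and no two of those can share a bin, so at least 8 bins are needed.
A packing using 8 bins:
  bin 1: 210 = 210
  bin 2: 200 = 200
  bin 3: 190 + 50 = 240
  bin 4: 180 + 50 = 230
  bin 5: 150 + 70 = 220
  bin 6: 150 = 150
  bin 7: 140 = 140
  bin 8: 130 + 110 = 240
This matches the lower bound, so 8 is optimal.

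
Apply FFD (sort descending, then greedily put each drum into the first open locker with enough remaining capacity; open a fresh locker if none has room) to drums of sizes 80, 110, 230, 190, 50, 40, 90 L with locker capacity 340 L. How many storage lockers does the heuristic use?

Sorted descending: 230, 190, 110, 90, 80, 50, 40.
  230 → locker 1 (new)  [load 230/340]
  190 → locker 2 (new)  [load 190/340]
  110 → locker 1  [load 340/340]
  90 → locker 2  [load 280/340]
  80 → locker 3 (new)  [load 80/340]
  50 → locker 2  [load 330/340]
  40 → locker 3  [load 120/340]
3 storage lockers opened.

3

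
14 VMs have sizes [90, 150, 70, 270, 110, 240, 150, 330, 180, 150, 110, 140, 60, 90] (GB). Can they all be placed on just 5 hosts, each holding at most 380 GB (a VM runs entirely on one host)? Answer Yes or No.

No

Total = 2140 GB; ⌈2140/380⌉ = 6.
At least 6 hosts are required, but only 5 are allowed.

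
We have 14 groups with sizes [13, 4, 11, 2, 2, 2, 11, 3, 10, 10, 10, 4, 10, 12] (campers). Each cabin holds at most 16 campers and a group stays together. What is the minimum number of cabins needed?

Total = 13 + 12 + 11 + 11 + 10 + 10 + 10 + 10 + 4 + 4 + 3 + 2 + 2 + 2 = 104 campers.
Lower bound: ⌈104/16⌉ = 7 cabins.
Also, 8 groups each exceed 8 campers, and no two of those can share a cabin, so at least 8 cabins are needed.
A packing using 8 cabins:
  cabin 1: 13 + 3 = 16
  cabin 2: 12 + 4 = 16
  cabin 3: 11 + 4 = 15
  cabin 4: 11 + 2 + 2 = 15
  cabin 5: 10 + 2 = 12
  cabin 6: 10 = 10
  cabin 7: 10 = 10
  cabin 8: 10 = 10
This matches the lower bound, so 8 is optimal.

8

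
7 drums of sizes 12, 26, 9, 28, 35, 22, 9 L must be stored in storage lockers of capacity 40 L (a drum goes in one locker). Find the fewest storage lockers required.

Total = 35 + 28 + 26 + 22 + 12 + 9 + 9 = 141 L.
Lower bound: ⌈141/40⌉ = 4 storage lockers.
A packing using 4 storage lockers:
  locker 1: 35 = 35
  locker 2: 28 + 12 = 40
  locker 3: 26 + 9 = 35
  locker 4: 22 + 9 = 31
This matches the lower bound, so 4 is optimal.

4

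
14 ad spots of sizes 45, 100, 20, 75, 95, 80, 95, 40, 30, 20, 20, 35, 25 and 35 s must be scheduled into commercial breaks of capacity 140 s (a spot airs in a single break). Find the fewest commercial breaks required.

Total = 100 + 95 + 95 + 80 + 75 + 45 + 40 + 35 + 35 + 30 + 25 + 20 + 20 + 20 = 715 s.
Lower bound: ⌈715/140⌉ = 6 commercial breaks.
A packing using 6 commercial breaks:
  break 1: 100 + 40 = 140
  break 2: 95 + 45 = 140
  break 3: 95 + 35 = 130
  break 4: 80 + 35 + 25 = 140
  break 5: 75 + 30 + 20 = 125
  break 6: 20 + 20 = 40
This matches the lower bound, so 6 is optimal.

6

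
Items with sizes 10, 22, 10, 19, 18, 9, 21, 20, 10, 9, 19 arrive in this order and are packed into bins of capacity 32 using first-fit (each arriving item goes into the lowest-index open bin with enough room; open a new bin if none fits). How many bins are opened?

6

  10 → bin 1 (new)  [load 10/32]
  22 → bin 1  [load 32/32]
  10 → bin 2 (new)  [load 10/32]
  19 → bin 2  [load 29/32]
  18 → bin 3 (new)  [load 18/32]
  9 → bin 3  [load 27/32]
  21 → bin 4 (new)  [load 21/32]
  20 → bin 5 (new)  [load 20/32]
  10 → bin 4  [load 31/32]
  9 → bin 5  [load 29/32]
  19 → bin 6 (new)  [load 19/32]
6 bins opened.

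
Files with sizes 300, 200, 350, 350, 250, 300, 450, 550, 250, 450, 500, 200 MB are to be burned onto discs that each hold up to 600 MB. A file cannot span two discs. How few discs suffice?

8

Total = 550 + 500 + 450 + 450 + 350 + 350 + 300 + 300 + 250 + 250 + 200 + 200 = 4150 MB.
Lower bound: ⌈4150/600⌉ = 7 discs.
A packing using 8 discs:
  disc 1: 550 = 550
  disc 2: 500 = 500
  disc 3: 450 = 450
  disc 4: 450 = 450
  disc 5: 350 + 250 = 600
  disc 6: 350 + 250 = 600
  disc 7: 300 + 300 = 600
  disc 8: 200 + 200 = 400
No arrangement into 7 discs stays within capacity, so 8 is optimal.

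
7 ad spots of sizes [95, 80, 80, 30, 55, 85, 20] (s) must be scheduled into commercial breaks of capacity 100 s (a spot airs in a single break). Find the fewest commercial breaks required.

Total = 95 + 85 + 80 + 80 + 55 + 30 + 20 = 445 s.
Lower bound: ⌈445/100⌉ = 5 commercial breaks.
A packing using 5 commercial breaks:
  break 1: 95 = 95
  break 2: 85 = 85
  break 3: 80 + 20 = 100
  break 4: 80 = 80
  break 5: 55 + 30 = 85
This matches the lower bound, so 5 is optimal.

5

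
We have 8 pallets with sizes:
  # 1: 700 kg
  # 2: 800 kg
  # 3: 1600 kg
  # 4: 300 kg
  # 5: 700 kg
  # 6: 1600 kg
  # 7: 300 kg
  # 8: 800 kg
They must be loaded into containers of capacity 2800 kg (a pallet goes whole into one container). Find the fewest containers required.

3

Total = 1600 + 1600 + 800 + 800 + 700 + 700 + 300 + 300 = 6800 kg.
Lower bound: ⌈6800/2800⌉ = 3 containers.
A packing using 3 containers:
  container 1: 1600 + 800 + 300 = 2700
  container 2: 1600 + 800 + 300 = 2700
  container 3: 700 + 700 = 1400
This matches the lower bound, so 3 is optimal.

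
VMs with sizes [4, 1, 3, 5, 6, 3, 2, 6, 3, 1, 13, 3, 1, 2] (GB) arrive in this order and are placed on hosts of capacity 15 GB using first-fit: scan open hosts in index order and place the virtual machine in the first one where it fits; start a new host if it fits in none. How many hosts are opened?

  4 → host 1 (new)  [load 4/15]
  1 → host 1  [load 5/15]
  3 → host 1  [load 8/15]
  5 → host 1  [load 13/15]
  6 → host 2 (new)  [load 6/15]
  3 → host 2  [load 9/15]
  2 → host 1  [load 15/15]
  6 → host 2  [load 15/15]
  3 → host 3 (new)  [load 3/15]
  1 → host 3  [load 4/15]
  13 → host 4 (new)  [load 13/15]
  3 → host 3  [load 7/15]
  1 → host 3  [load 8/15]
  2 → host 3  [load 10/15]
4 hosts opened.

4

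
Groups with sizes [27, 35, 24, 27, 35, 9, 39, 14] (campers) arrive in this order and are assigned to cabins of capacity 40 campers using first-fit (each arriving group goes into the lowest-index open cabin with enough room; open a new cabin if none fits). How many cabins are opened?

6

  27 → cabin 1 (new)  [load 27/40]
  35 → cabin 2 (new)  [load 35/40]
  24 → cabin 3 (new)  [load 24/40]
  27 → cabin 4 (new)  [load 27/40]
  35 → cabin 5 (new)  [load 35/40]
  9 → cabin 1  [load 36/40]
  39 → cabin 6 (new)  [load 39/40]
  14 → cabin 3  [load 38/40]
6 cabins opened.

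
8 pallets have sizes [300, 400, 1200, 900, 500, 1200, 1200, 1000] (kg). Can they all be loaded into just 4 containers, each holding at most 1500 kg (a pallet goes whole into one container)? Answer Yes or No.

Total = 6700 kg; ⌈6700/1500⌉ = 5.
At least 5 containers are required, but only 4 are allowed.

No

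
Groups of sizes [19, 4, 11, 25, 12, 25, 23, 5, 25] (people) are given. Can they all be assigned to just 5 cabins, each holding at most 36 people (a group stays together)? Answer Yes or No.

A valid assignment using 5 cabins:
  cabin 1: 25 + 11 = 36
  cabin 2: 25 + 5 + 4 = 34
  cabin 3: 25 = 25
  cabin 4: 23 + 12 = 35
  cabin 5: 19 = 19
Every load is within 36 people, so 5 cabins suffice.

Yes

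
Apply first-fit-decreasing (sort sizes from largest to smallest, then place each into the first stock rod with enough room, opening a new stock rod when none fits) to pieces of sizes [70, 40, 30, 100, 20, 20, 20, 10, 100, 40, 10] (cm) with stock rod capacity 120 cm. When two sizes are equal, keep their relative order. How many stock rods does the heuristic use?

Sorted descending: 100, 100, 70, 40, 40, 30, 20, 20, 20, 10, 10.
  100 → stock rod 1 (new)  [load 100/120]
  100 → stock rod 2 (new)  [load 100/120]
  70 → stock rod 3 (new)  [load 70/120]
  40 → stock rod 3  [load 110/120]
  40 → stock rod 4 (new)  [load 40/120]
  30 → stock rod 4  [load 70/120]
  20 → stock rod 1  [load 120/120]
  20 → stock rod 2  [load 120/120]
  20 → stock rod 4  [load 90/120]
  10 → stock rod 3  [load 120/120]
  10 → stock rod 4  [load 100/120]
4 stock rods opened.

4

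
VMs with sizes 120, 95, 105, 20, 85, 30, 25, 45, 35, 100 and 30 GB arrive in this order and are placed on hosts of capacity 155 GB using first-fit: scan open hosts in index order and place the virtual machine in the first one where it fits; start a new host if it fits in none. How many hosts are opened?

5

  120 → host 1 (new)  [load 120/155]
  95 → host 2 (new)  [load 95/155]
  105 → host 3 (new)  [load 105/155]
  20 → host 1  [load 140/155]
  85 → host 4 (new)  [load 85/155]
  30 → host 2  [load 125/155]
  25 → host 2  [load 150/155]
  45 → host 3  [load 150/155]
  35 → host 4  [load 120/155]
  100 → host 5 (new)  [load 100/155]
  30 → host 4  [load 150/155]
5 hosts opened.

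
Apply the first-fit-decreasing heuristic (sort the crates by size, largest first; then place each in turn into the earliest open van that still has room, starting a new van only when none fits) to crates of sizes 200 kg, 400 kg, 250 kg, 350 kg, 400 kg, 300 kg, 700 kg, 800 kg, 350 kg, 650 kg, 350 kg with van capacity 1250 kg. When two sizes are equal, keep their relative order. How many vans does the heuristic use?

Sorted descending: 800, 700, 650, 400, 400, 350, 350, 350, 300, 250, 200.
  800 → van 1 (new)  [load 800/1250]
  700 → van 2 (new)  [load 700/1250]
  650 → van 3 (new)  [load 650/1250]
  400 → van 1  [load 1200/1250]
  400 → van 2  [load 1100/1250]
  350 → van 3  [load 1000/1250]
  350 → van 4 (new)  [load 350/1250]
  350 → van 4  [load 700/1250]
  300 → van 4  [load 1000/1250]
  250 → van 3  [load 1250/1250]
  200 → van 4  [load 1200/1250]
4 vans opened.

4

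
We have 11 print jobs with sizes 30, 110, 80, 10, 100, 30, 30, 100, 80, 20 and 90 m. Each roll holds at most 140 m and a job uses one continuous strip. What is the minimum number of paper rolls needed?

Total = 110 + 100 + 100 + 90 + 80 + 80 + 30 + 30 + 30 + 20 + 10 = 680 m.
Lower bound: ⌈680/140⌉ = 5 paper rolls.
Also, 6 print jobs each exceed 70 m, and no two of those can share a roll, so at least 6 paper rolls are needed.
A packing using 6 paper rolls:
  roll 1: 110 + 30 = 140
  roll 2: 100 + 30 + 10 = 140
  roll 3: 100 + 30 = 130
  roll 4: 90 + 20 = 110
  roll 5: 80 = 80
  roll 6: 80 = 80
This matches the lower bound, so 6 is optimal.

6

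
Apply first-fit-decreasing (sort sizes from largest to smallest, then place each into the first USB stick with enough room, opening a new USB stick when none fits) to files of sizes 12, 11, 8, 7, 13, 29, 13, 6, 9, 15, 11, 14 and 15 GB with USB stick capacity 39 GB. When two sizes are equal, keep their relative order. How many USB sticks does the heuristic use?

Sorted descending: 29, 15, 15, 14, 13, 13, 12, 11, 11, 9, 8, 7, 6.
  29 → USB stick 1 (new)  [load 29/39]
  15 → USB stick 2 (new)  [load 15/39]
  15 → USB stick 2  [load 30/39]
  14 → USB stick 3 (new)  [load 14/39]
  13 → USB stick 3  [load 27/39]
  13 → USB stick 4 (new)  [load 13/39]
  12 → USB stick 3  [load 39/39]
  11 → USB stick 4  [load 24/39]
  11 → USB stick 4  [load 35/39]
  9 → USB stick 1  [load 38/39]
  8 → USB stick 2  [load 38/39]
  7 → USB stick 5 (new)  [load 7/39]
  6 → USB stick 5  [load 13/39]
5 USB sticks opened.

5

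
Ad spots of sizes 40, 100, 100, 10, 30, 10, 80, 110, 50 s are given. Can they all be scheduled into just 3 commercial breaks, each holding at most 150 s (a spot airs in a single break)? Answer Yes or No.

No

Total = 530 s; ⌈530/150⌉ = 4.
At least 4 commercial breaks are required, but only 3 are allowed.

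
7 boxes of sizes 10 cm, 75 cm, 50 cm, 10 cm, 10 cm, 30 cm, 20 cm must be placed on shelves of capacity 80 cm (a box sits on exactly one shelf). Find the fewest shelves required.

Total = 75 + 50 + 30 + 20 + 10 + 10 + 10 = 205 cm.
Lower bound: ⌈205/80⌉ = 3 shelves.
A packing using 3 shelves:
  shelf 1: 75 = 75
  shelf 2: 50 + 30 = 80
  shelf 3: 20 + 10 + 10 + 10 = 50
This matches the lower bound, so 3 is optimal.

3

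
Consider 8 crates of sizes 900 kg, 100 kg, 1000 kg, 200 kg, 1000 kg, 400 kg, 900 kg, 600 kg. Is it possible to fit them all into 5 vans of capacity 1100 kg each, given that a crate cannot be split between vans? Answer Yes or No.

A valid assignment using 5 vans:
  van 1: 1000 + 100 = 1100
  van 2: 1000 = 1000
  van 3: 900 + 200 = 1100
  van 4: 900 = 900
  van 5: 600 + 400 = 1000
Every load is within 1100 kg, so 5 vans suffice.

Yes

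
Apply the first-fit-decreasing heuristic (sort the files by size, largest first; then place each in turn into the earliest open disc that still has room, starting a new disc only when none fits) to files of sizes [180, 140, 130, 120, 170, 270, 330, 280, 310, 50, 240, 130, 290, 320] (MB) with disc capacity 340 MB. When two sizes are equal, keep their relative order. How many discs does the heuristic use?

10

Sorted descending: 330, 320, 310, 290, 280, 270, 240, 180, 170, 140, 130, 130, 120, 50.
  330 → disc 1 (new)  [load 330/340]
  320 → disc 2 (new)  [load 320/340]
  310 → disc 3 (new)  [load 310/340]
  290 → disc 4 (new)  [load 290/340]
  280 → disc 5 (new)  [load 280/340]
  270 → disc 6 (new)  [load 270/340]
  240 → disc 7 (new)  [load 240/340]
  180 → disc 8 (new)  [load 180/340]
  170 → disc 9 (new)  [load 170/340]
  140 → disc 8  [load 320/340]
  130 → disc 9  [load 300/340]
  130 → disc 10 (new)  [load 130/340]
  120 → disc 10  [load 250/340]
  50 → disc 4  [load 340/340]
10 discs opened.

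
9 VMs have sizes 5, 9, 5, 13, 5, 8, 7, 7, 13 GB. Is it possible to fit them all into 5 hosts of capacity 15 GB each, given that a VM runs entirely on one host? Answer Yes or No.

Total = 72 GB; ⌈72/15⌉ = 5.
The bound of 5 does not rule out 5, but exhaustive search shows no assignment into 5 hosts of capacity 15 GB exists — the minimum is 6.

No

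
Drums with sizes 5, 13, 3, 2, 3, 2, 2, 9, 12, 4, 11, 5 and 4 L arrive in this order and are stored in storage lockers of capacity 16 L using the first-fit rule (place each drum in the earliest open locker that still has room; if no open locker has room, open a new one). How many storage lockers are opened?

  5 → locker 1 (new)  [load 5/16]
  13 → locker 2 (new)  [load 13/16]
  3 → locker 1  [load 8/16]
  2 → locker 1  [load 10/16]
  3 → locker 1  [load 13/16]
  2 → locker 1  [load 15/16]
  2 → locker 2  [load 15/16]
  9 → locker 3 (new)  [load 9/16]
  12 → locker 4 (new)  [load 12/16]
  4 → locker 3  [load 13/16]
  11 → locker 5 (new)  [load 11/16]
  5 → locker 5  [load 16/16]
  4 → locker 4  [load 16/16]
5 storage lockers opened.

5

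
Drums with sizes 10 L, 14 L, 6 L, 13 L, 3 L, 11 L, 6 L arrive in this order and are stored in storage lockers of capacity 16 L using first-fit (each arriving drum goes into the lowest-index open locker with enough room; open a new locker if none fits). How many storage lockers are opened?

  10 → locker 1 (new)  [load 10/16]
  14 → locker 2 (new)  [load 14/16]
  6 → locker 1  [load 16/16]
  13 → locker 3 (new)  [load 13/16]
  3 → locker 3  [load 16/16]
  11 → locker 4 (new)  [load 11/16]
  6 → locker 5 (new)  [load 6/16]
5 storage lockers opened.

5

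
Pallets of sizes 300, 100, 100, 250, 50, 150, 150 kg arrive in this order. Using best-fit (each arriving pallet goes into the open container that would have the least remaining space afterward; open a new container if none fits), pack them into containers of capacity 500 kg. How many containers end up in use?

3

  300 → container 1 (new)  [load 300/500]
  100 → container 1  [load 400/500]
  100 → container 1  [load 500/500]
  250 → container 2 (new)  [load 250/500]
  50 → container 2  [load 300/500]
  150 → container 2  [load 450/500]
  150 → container 3 (new)  [load 150/500]
3 containers opened.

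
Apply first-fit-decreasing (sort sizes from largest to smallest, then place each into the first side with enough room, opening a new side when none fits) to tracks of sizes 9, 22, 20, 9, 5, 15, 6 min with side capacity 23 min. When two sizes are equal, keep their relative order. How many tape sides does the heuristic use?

Sorted descending: 22, 20, 15, 9, 9, 6, 5.
  22 → side 1 (new)  [load 22/23]
  20 → side 2 (new)  [load 20/23]
  15 → side 3 (new)  [load 15/23]
  9 → side 4 (new)  [load 9/23]
  9 → side 4  [load 18/23]
  6 → side 3  [load 21/23]
  5 → side 4  [load 23/23]
4 tape sides opened.

4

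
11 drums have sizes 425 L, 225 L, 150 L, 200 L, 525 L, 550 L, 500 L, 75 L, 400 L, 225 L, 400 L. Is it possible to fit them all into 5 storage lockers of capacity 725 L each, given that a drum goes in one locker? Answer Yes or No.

No

Total = 3675 L; ⌈3675/725⌉ = 6.
At least 6 storage lockers are required, but only 5 are allowed.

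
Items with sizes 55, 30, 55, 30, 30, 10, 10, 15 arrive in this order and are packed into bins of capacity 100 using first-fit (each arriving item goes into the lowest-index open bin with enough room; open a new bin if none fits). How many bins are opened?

  55 → bin 1 (new)  [load 55/100]
  30 → bin 1  [load 85/100]
  55 → bin 2 (new)  [load 55/100]
  30 → bin 2  [load 85/100]
  30 → bin 3 (new)  [load 30/100]
  10 → bin 1  [load 95/100]
  10 → bin 2  [load 95/100]
  15 → bin 3  [load 45/100]
3 bins opened.

3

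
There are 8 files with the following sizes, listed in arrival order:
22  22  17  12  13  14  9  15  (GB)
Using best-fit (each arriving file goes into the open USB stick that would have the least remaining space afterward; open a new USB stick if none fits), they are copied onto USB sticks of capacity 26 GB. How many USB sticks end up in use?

6

  22 → USB stick 1 (new)  [load 22/26]
  22 → USB stick 2 (new)  [load 22/26]
  17 → USB stick 3 (new)  [load 17/26]
  12 → USB stick 4 (new)  [load 12/26]
  13 → USB stick 4  [load 25/26]
  14 → USB stick 5 (new)  [load 14/26]
  9 → USB stick 3  [load 26/26]
  15 → USB stick 6 (new)  [load 15/26]
6 USB sticks opened.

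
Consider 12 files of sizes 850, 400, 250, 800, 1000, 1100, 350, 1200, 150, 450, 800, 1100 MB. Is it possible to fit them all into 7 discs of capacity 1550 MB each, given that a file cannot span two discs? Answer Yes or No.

Yes

A valid assignment using 7 discs:
  disc 1: 1200 + 350 = 1550
  disc 2: 1100 + 450 = 1550
  disc 3: 1100 + 400 = 1500
  disc 4: 1000 + 250 + 150 = 1400
  disc 5: 850 = 850
  disc 6: 800 = 800
  disc 7: 800 = 800
Every load is within 1550 MB, so 7 discs suffice.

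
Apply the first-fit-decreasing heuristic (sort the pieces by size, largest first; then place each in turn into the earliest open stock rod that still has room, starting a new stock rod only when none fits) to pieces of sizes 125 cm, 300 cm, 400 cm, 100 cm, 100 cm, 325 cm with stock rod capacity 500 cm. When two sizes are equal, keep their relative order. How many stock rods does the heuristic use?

3

Sorted descending: 400, 325, 300, 125, 100, 100.
  400 → stock rod 1 (new)  [load 400/500]
  325 → stock rod 2 (new)  [load 325/500]
  300 → stock rod 3 (new)  [load 300/500]
  125 → stock rod 2  [load 450/500]
  100 → stock rod 1  [load 500/500]
  100 → stock rod 3  [load 400/500]
3 stock rods opened.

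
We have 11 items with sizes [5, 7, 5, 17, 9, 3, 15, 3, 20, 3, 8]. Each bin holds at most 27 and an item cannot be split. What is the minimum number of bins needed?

Total = 20 + 17 + 15 + 9 + 8 + 7 + 5 + 5 + 3 + 3 + 3 = 95.
Lower bound: ⌈95/27⌉ = 4 bins.
A packing using 4 bins:
  bin 1: 20 + 7 = 27
  bin 2: 17 + 9 = 26
  bin 3: 15 + 8 + 3 = 26
  bin 4: 5 + 5 + 3 + 3 = 16
This matches the lower bound, so 4 is optimal.

4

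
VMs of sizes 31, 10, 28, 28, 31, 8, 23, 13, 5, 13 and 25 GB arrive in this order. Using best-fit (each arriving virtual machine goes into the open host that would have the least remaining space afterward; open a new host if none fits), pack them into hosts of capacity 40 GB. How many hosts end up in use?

6

  31 → host 1 (new)  [load 31/40]
  10 → host 2 (new)  [load 10/40]
  28 → host 2  [load 38/40]
  28 → host 3 (new)  [load 28/40]
  31 → host 4 (new)  [load 31/40]
  8 → host 1  [load 39/40]
  23 → host 5 (new)  [load 23/40]
  13 → host 5  [load 36/40]
  5 → host 4  [load 36/40]
  13 → host 6 (new)  [load 13/40]
  25 → host 6  [load 38/40]
6 hosts opened.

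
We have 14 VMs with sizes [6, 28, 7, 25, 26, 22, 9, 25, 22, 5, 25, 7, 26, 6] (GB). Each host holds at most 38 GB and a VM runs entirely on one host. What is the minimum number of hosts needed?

8

Total = 28 + 26 + 26 + 25 + 25 + 25 + 22 + 22 + 9 + 7 + 7 + 6 + 6 + 5 = 239 GB.
Lower bound: ⌈239/38⌉ = 7 hosts.
Also, 8 VMs each exceed 19 GB, and no two of those can share a host, so at least 8 hosts are needed.
A packing using 8 hosts:
  host 1: 28 + 9 = 37
  host 2: 26 + 7 + 5 = 38
  host 3: 26 + 7 = 33
  host 4: 25 + 6 + 6 = 37
  host 5: 25 = 25
  host 6: 25 = 25
  host 7: 22 = 22
  host 8: 22 = 22
This matches the lower bound, so 8 is optimal.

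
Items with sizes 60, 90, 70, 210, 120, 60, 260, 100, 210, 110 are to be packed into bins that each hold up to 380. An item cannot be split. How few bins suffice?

Total = 260 + 210 + 210 + 120 + 110 + 100 + 90 + 70 + 60 + 60 = 1290.
Lower bound: ⌈1290/380⌉ = 4 bins.
A packing using 4 bins:
  bin 1: 260 + 120 = 380
  bin 2: 210 + 110 + 60 = 380
  bin 3: 210 + 100 + 70 = 380
  bin 4: 90 + 60 = 150
This matches the lower bound, so 4 is optimal.

4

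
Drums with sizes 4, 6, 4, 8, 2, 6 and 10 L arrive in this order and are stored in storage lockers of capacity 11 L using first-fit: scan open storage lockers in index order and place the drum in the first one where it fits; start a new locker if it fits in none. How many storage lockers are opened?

5

  4 → locker 1 (new)  [load 4/11]
  6 → locker 1  [load 10/11]
  4 → locker 2 (new)  [load 4/11]
  8 → locker 3 (new)  [load 8/11]
  2 → locker 2  [load 6/11]
  6 → locker 4 (new)  [load 6/11]
  10 → locker 5 (new)  [load 10/11]
5 storage lockers opened.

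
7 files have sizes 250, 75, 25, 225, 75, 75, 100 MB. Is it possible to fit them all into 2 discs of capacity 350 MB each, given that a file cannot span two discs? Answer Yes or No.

Total = 825 MB; ⌈825/350⌉ = 3.
At least 3 discs are required, but only 2 are allowed.

No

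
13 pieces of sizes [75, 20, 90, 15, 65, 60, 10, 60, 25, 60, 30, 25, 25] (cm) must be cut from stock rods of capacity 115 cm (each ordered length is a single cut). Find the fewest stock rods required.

6

Total = 90 + 75 + 65 + 60 + 60 + 60 + 30 + 25 + 25 + 25 + 20 + 15 + 10 = 560 cm.
Lower bound: ⌈560/115⌉ = 5 stock rods.
Also, 6 pieces each exceed 115/2 cm, and no two of those can share a stock rod, so at least 6 stock rods are needed.
A packing using 6 stock rods:
  stock rod 1: 90 + 25 = 115
  stock rod 2: 75 + 30 + 10 = 115
  stock rod 3: 65 + 25 + 25 = 115
  stock rod 4: 60 + 20 + 15 = 95
  stock rod 5: 60 = 60
  stock rod 6: 60 = 60
This matches the lower bound, so 6 is optimal.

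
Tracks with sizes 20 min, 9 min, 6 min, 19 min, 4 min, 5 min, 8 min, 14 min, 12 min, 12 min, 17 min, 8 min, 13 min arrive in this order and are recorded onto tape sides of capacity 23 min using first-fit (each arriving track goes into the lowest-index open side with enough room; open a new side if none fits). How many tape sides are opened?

9

  20 → side 1 (new)  [load 20/23]
  9 → side 2 (new)  [load 9/23]
  6 → side 2  [load 15/23]
  19 → side 3 (new)  [load 19/23]
  4 → side 2  [load 19/23]
  5 → side 4 (new)  [load 5/23]
  8 → side 4  [load 13/23]
  14 → side 5 (new)  [load 14/23]
  12 → side 6 (new)  [load 12/23]
  12 → side 7 (new)  [load 12/23]
  17 → side 8 (new)  [load 17/23]
  8 → side 4  [load 21/23]
  13 → side 9 (new)  [load 13/23]
9 tape sides opened.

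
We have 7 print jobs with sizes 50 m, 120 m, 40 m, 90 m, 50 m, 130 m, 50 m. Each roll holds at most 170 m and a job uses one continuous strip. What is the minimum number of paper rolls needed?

Total = 130 + 120 + 90 + 50 + 50 + 50 + 40 = 530 m.
Lower bound: ⌈530/170⌉ = 4 paper rolls.
A packing using 4 paper rolls:
  roll 1: 130 + 40 = 170
  roll 2: 120 + 50 = 170
  roll 3: 90 + 50 = 140
  roll 4: 50 = 50
This matches the lower bound, so 4 is optimal.

4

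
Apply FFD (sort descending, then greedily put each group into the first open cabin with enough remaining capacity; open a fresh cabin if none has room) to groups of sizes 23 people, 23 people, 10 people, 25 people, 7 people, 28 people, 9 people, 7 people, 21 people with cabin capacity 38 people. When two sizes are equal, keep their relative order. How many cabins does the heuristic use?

5

Sorted descending: 28, 25, 23, 23, 21, 10, 9, 7, 7.
  28 → cabin 1 (new)  [load 28/38]
  25 → cabin 2 (new)  [load 25/38]
  23 → cabin 3 (new)  [load 23/38]
  23 → cabin 4 (new)  [load 23/38]
  21 → cabin 5 (new)  [load 21/38]
  10 → cabin 1  [load 38/38]
  9 → cabin 2  [load 34/38]
  7 → cabin 3  [load 30/38]
  7 → cabin 3  [load 37/38]
5 cabins opened.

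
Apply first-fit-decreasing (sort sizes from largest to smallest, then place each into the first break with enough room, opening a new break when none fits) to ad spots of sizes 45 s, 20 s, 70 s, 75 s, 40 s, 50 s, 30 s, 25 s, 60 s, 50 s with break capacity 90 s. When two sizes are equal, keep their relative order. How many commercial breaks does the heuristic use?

Sorted descending: 75, 70, 60, 50, 50, 45, 40, 30, 25, 20.
  75 → break 1 (new)  [load 75/90]
  70 → break 2 (new)  [load 70/90]
  60 → break 3 (new)  [load 60/90]
  50 → break 4 (new)  [load 50/90]
  50 → break 5 (new)  [load 50/90]
  45 → break 6 (new)  [load 45/90]
  40 → break 4  [load 90/90]
  30 → break 3  [load 90/90]
  25 → break 5  [load 75/90]
  20 → break 2  [load 90/90]
6 commercial breaks opened.

6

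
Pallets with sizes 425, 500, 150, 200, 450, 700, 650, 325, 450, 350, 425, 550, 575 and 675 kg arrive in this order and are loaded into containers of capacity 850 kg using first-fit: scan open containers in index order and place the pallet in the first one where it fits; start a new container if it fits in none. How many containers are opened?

10

  425 → container 1 (new)  [load 425/850]
  500 → container 2 (new)  [load 500/850]
  150 → container 1  [load 575/850]
  200 → container 1  [load 775/850]
  450 → container 3 (new)  [load 450/850]
  700 → container 4 (new)  [load 700/850]
  650 → container 5 (new)  [load 650/850]
  325 → container 2  [load 825/850]
  450 → container 6 (new)  [load 450/850]
  350 → container 3  [load 800/850]
  425 → container 7 (new)  [load 425/850]
  550 → container 8 (new)  [load 550/850]
  575 → container 9 (new)  [load 575/850]
  675 → container 10 (new)  [load 675/850]
10 containers opened.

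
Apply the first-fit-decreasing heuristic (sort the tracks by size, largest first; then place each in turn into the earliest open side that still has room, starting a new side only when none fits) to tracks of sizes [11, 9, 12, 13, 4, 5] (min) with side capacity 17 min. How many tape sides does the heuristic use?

4

Sorted descending: 13, 12, 11, 9, 5, 4.
  13 → side 1 (new)  [load 13/17]
  12 → side 2 (new)  [load 12/17]
  11 → side 3 (new)  [load 11/17]
  9 → side 4 (new)  [load 9/17]
  5 → side 2  [load 17/17]
  4 → side 1  [load 17/17]
4 tape sides opened.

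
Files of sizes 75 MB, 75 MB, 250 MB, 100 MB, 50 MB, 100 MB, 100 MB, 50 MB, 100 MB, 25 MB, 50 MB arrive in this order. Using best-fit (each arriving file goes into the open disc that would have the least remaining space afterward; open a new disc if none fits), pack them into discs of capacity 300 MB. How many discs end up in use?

4

  75 → disc 1 (new)  [load 75/300]
  75 → disc 1  [load 150/300]
  250 → disc 2 (new)  [load 250/300]
  100 → disc 1  [load 250/300]
  50 → disc 1  [load 300/300]
  100 → disc 3 (new)  [load 100/300]
  100 → disc 3  [load 200/300]
  50 → disc 2  [load 300/300]
  100 → disc 3  [load 300/300]
  25 → disc 4 (new)  [load 25/300]
  50 → disc 4  [load 75/300]
4 discs opened.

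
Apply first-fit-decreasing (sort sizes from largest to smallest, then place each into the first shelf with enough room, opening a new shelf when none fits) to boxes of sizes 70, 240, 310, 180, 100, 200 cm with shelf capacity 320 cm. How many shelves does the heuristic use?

Sorted descending: 310, 240, 200, 180, 100, 70.
  310 → shelf 1 (new)  [load 310/320]
  240 → shelf 2 (new)  [load 240/320]
  200 → shelf 3 (new)  [load 200/320]
  180 → shelf 4 (new)  [load 180/320]
  100 → shelf 3  [load 300/320]
  70 → shelf 2  [load 310/320]
4 shelves opened.

4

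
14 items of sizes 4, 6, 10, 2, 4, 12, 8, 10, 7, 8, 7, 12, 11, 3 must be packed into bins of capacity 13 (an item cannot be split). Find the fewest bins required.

Total = 12 + 12 + 11 + 10 + 10 + 8 + 8 + 7 + 7 + 6 + 4 + 4 + 3 + 2 = 104.
Lower bound: ⌈104/13⌉ = 8 bins.
Also, 9 items each exceed 13/2, and no two of those can share a bin, so at least 9 bins are needed.
A packing using 9 bins:
  bin 1: 12 = 12
  bin 2: 12 = 12
  bin 3: 11 + 2 = 13
  bin 4: 10 + 3 = 13
  bin 5: 10 = 10
  bin 6: 8 + 4 = 12
  bin 7: 8 + 4 = 12
  bin 8: 7 + 6 = 13
  bin 9: 7 = 7
This matches the lower bound, so 9 is optimal.

9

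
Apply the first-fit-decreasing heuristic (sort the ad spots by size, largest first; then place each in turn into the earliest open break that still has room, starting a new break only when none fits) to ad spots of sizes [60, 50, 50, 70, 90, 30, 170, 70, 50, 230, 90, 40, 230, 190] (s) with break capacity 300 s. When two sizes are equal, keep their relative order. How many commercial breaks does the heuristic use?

Sorted descending: 230, 230, 190, 170, 90, 90, 70, 70, 60, 50, 50, 50, 40, 30.
  230 → break 1 (new)  [load 230/300]
  230 → break 2 (new)  [load 230/300]
  190 → break 3 (new)  [load 190/300]
  170 → break 4 (new)  [load 170/300]
  90 → break 3  [load 280/300]
  90 → break 4  [load 260/300]
  70 → break 1  [load 300/300]
  70 → break 2  [load 300/300]
  60 → break 5 (new)  [load 60/300]
  50 → break 5  [load 110/300]
  50 → break 5  [load 160/300]
  50 → break 5  [load 210/300]
  40 → break 4  [load 300/300]
  30 → break 5  [load 240/300]
5 commercial breaks opened.

5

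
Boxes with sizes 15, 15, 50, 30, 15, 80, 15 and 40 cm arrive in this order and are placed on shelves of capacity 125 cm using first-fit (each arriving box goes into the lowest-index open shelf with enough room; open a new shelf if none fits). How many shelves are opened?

3

  15 → shelf 1 (new)  [load 15/125]
  15 → shelf 1  [load 30/125]
  50 → shelf 1  [load 80/125]
  30 → shelf 1  [load 110/125]
  15 → shelf 1  [load 125/125]
  80 → shelf 2 (new)  [load 80/125]
  15 → shelf 2  [load 95/125]
  40 → shelf 3 (new)  [load 40/125]
3 shelves opened.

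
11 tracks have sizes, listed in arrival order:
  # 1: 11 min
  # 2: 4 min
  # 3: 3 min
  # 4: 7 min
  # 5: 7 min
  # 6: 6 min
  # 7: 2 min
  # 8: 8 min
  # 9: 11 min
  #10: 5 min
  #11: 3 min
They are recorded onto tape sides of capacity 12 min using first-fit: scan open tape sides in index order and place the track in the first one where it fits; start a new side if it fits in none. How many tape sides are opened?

7

  11 → side 1 (new)  [load 11/12]
  4 → side 2 (new)  [load 4/12]
  3 → side 2  [load 7/12]
  7 → side 3 (new)  [load 7/12]
  7 → side 4 (new)  [load 7/12]
  6 → side 5 (new)  [load 6/12]
  2 → side 2  [load 9/12]
  8 → side 6 (new)  [load 8/12]
  11 → side 7 (new)  [load 11/12]
  5 → side 3  [load 12/12]
  3 → side 2  [load 12/12]
7 tape sides opened.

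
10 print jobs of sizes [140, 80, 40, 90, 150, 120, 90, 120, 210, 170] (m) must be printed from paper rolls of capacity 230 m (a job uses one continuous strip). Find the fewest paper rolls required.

6

Total = 210 + 170 + 150 + 140 + 120 + 120 + 90 + 90 + 80 + 40 = 1210 m.
Lower bound: ⌈1210/230⌉ = 6 paper rolls.
A packing using 6 paper rolls:
  roll 1: 210 = 210
  roll 2: 170 + 40 = 210
  roll 3: 150 + 80 = 230
  roll 4: 140 + 90 = 230
  roll 5: 120 + 90 = 210
  roll 6: 120 = 120
This matches the lower bound, so 6 is optimal.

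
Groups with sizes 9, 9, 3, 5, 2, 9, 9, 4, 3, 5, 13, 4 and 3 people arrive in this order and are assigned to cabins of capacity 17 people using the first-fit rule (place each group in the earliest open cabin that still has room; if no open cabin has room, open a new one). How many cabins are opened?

  9 → cabin 1 (new)  [load 9/17]
  9 → cabin 2 (new)  [load 9/17]
  3 → cabin 1  [load 12/17]
  5 → cabin 1  [load 17/17]
  2 → cabin 2  [load 11/17]
  9 → cabin 3 (new)  [load 9/17]
  9 → cabin 4 (new)  [load 9/17]
  4 → cabin 2  [load 15/17]
  3 → cabin 3  [load 12/17]
  5 → cabin 3  [load 17/17]
  13 → cabin 5 (new)  [load 13/17]
  4 → cabin 4  [load 13/17]
  3 → cabin 4  [load 16/17]
5 cabins opened.

5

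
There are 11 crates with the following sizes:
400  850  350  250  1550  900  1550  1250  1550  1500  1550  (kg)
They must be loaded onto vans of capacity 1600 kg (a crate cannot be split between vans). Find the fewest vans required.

Total = 1550 + 1550 + 1550 + 1550 + 1500 + 1250 + 900 + 850 + 400 + 350 + 250 = 11700 kg.
Lower bound: ⌈11700/1600⌉ = 8 vans.
A packing using 8 vans:
  van 1: 1550 = 1550
  van 2: 1550 = 1550
  van 3: 1550 = 1550
  van 4: 1550 = 1550
  van 5: 1500 = 1500
  van 6: 1250 + 350 = 1600
  van 7: 900 + 400 + 250 = 1550
  van 8: 850 = 850
This matches the lower bound, so 8 is optimal.

8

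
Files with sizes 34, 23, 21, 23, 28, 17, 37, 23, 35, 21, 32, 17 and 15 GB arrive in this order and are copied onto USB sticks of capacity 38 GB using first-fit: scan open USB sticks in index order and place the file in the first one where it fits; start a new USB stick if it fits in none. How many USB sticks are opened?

  34 → USB stick 1 (new)  [load 34/38]
  23 → USB stick 2 (new)  [load 23/38]
  21 → USB stick 3 (new)  [load 21/38]
  23 → USB stick 4 (new)  [load 23/38]
  28 → USB stick 5 (new)  [load 28/38]
  17 → USB stick 3  [load 38/38]
  37 → USB stick 6 (new)  [load 37/38]
  23 → USB stick 7 (new)  [load 23/38]
  35 → USB stick 8 (new)  [load 35/38]
  21 → USB stick 9 (new)  [load 21/38]
  32 → USB stick 10 (new)  [load 32/38]
  17 → USB stick 9  [load 38/38]
  15 → USB stick 2  [load 38/38]
10 USB sticks opened.

10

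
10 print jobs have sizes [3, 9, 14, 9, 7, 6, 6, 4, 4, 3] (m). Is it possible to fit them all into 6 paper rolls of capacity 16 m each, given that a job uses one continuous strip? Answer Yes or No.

A valid assignment using 5 paper rolls:
  roll 1: 14 = 14
  roll 2: 9 + 7 = 16
  roll 3: 9 + 6 = 15
  roll 4: 6 + 4 + 4 = 14
  roll 5: 3 + 3 = 6
That uses only 5 ≤ 6, so 6 paper rolls are enough.

Yes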